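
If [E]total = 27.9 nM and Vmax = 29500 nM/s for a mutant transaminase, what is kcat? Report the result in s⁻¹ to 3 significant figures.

kcat = Vmax/[E]total = 29500 nM/s / 27.9 nM = 1060 s⁻¹.

1060 s⁻¹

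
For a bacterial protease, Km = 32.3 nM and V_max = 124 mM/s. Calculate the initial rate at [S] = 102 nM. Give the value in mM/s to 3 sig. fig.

[S]/(Km+[S]) = 102/134.3 = 0.7595, the fractional saturation.
v = 0.7595 × Vmax = 0.7595 × 124 = 94.2 mM/s.

94.2 mM/s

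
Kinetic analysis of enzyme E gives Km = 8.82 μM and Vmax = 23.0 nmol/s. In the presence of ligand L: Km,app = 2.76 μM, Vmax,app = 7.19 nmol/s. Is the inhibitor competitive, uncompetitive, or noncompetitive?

Both Km and Vmax decrease by the same factor (~3.20-fold) — characteristic of uncompetitive inhibition.

uncompetitive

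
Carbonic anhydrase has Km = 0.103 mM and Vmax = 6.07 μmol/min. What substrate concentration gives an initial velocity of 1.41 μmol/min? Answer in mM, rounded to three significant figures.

0.0312 mM

Rearranging v = Vmax[S]/(Km+[S]) gives [S] = Km·v/(Vmax − v).
[S] = 0.103 × 1.41 / (6.07 − 1.41) = 0.1452/4.660 = 0.0312 mM.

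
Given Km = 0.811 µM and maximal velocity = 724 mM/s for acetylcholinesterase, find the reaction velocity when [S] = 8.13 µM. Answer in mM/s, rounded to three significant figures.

v = Vmax·[S]/(Km + [S]) = 724 × 8.13 / (0.811 + 8.13)
  = 5886 / 8.941 = 658 mM/s.

658 mM/s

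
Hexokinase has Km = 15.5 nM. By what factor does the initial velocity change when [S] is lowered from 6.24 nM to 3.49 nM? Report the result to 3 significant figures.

Since Vmax cancels, v₂/v₁ = [S]₂(Km+[S]₁) / [S]₁(Km+[S]₂).
= 3.49×(15.5+6.24) / (6.24×(15.5+3.49)) = 75.87/118.5 = 0.640.

0.640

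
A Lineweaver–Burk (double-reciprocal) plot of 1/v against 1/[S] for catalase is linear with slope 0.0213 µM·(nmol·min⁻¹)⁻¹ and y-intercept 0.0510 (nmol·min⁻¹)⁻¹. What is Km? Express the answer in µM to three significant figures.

y-intercept = 1/Vmax ⇒ Vmax = 19.6 nmol·min⁻¹; slope = Km/Vmax ⇒ Km = slope × Vmax.
Km = 0.0213 × 19.6 = 0.418 µM.

0.418 µM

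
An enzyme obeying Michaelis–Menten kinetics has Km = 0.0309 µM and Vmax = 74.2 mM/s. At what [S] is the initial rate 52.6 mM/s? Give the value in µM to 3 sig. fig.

Rearranging v = Vmax[S]/(Km+[S]) gives [S] = Km·v/(Vmax − v).
[S] = 0.0309 × 52.6 / (74.2 − 52.6) = 1.625/21.60 = 0.0752 µM.

0.0752 µM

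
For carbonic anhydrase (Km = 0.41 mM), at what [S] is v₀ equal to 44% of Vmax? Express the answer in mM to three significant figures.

0.322 mM

v/Vmax = [S]/(Km+[S]) = 0.44, so [S] = Km·0.44/(1 − 0.44) = 0.41 × 0.7857.
[S] = 0.322 mM.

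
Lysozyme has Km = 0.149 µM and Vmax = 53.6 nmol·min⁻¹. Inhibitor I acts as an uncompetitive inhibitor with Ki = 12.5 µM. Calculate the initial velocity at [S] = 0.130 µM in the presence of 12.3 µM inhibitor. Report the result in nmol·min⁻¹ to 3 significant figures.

With α = 1 + [I]/Ki = 1 + 12.3/12.5 = 1.984, the uncompetitive rate law is v = (Vmax/α)·[S] / (Km/α + [S]).
v = (53.6/1.984)×0.130 / (0.149/1.984 + 0.130) = 3.512/0.2051 = 17.1 nmol·min⁻¹.

17.1 nmol·min⁻¹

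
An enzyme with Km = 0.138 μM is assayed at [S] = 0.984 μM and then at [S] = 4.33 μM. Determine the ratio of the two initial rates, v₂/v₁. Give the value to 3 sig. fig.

1.11

The fractional saturations are [S]/(Km+[S]) = 0.984/1.122 = 0.8770 and 4.33/4.468 = 0.9691.
v₂/v₁ is just their ratio: 0.9691/0.8770 = 1.11.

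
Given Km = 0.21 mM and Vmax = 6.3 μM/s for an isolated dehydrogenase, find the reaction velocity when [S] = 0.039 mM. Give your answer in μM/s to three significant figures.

v = Vmax·[S]/(Km + [S]) = 6.3 × 0.039 / (0.21 + 0.039)
  = 0.2457 / 0.2490 = 0.987 μM/s.

0.987 μM/s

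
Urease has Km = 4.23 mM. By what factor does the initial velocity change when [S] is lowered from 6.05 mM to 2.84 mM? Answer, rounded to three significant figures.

0.683

Since Vmax cancels, v₂/v₁ = [S]₂(Km+[S]₁) / [S]₁(Km+[S]₂).
= 2.84×(4.23+6.05) / (6.05×(4.23+2.84)) = 29.20/42.77 = 0.683.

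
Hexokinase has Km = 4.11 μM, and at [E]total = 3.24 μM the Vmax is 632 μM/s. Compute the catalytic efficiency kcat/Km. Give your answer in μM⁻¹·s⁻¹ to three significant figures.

47.5 μM⁻¹·s⁻¹

kcat = Vmax/[E]total = 632/3.24 = 195 s⁻¹.
kcat/Km = 195/4.11 = 47.5 μM⁻¹·s⁻¹.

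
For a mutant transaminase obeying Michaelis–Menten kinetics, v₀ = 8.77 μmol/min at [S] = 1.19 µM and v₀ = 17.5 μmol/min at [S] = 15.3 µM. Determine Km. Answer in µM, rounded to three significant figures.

1.40 µM

In reciprocal form, 1/v = (Km/Vmax)·(1/[S]) + 1/Vmax. The two points give (1/[S], 1/v) = (0.8403, 0.1140) and (0.06536, 0.05714).
Slope = (0.1140 − 0.05714)/(0.8403 − 0.06536) = 0.07340; intercept = 0.1140 − 0.07340×0.8403 = 0.05235.
Vmax = 1/intercept = 19.1 μmol/min; Km = slope × Vmax = 0.07340 × 19.1 = 1.40 µM.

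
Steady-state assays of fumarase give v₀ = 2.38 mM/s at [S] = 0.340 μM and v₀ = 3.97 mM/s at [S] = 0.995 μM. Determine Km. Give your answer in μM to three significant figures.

0.528 μM

In reciprocal form, 1/v = (Km/Vmax)·(1/[S]) + 1/Vmax. The two points give (1/[S], 1/v) = (2.941, 0.4202) and (1.005, 0.2519).
Slope = (0.4202 − 0.2519)/(2.941 − 1.005) = 0.08691; intercept = 0.4202 − 0.08691×2.941 = 0.1645.
Vmax = 1/intercept = 6.08 mM/s; Km = slope × Vmax = 0.08691 × 6.08 = 0.528 μM.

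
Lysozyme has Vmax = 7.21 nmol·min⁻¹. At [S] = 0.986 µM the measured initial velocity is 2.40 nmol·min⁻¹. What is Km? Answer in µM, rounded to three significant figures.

v/Vmax = 2.40/7.21 = 0.3329 = [S]/(Km+[S]).
So Km + [S] = [S]/0.3329 = 2.962 µM, giving Km = 2.962 − 0.986 = 1.98 µM.

1.98 µM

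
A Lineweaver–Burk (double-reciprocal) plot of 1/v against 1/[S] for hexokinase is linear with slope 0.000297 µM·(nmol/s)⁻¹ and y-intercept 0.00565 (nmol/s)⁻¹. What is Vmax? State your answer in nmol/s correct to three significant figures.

The y-intercept of a Lineweaver–Burk plot equals 1/Vmax, so Vmax = 1/0.00565 = 177 nmol/s.

177 nmol/s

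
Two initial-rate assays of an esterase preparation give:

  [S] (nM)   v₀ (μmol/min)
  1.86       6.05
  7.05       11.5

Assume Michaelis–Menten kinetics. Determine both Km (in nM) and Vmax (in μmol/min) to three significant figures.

From v = Vmax[S]/(Km+[S]), each point gives Vmax = v(Km+[S])/[S].
Equating: 6.05(Km+1.86)/1.86 = 11.5(Km+7.05)/7.05.
3.253·Km + 6.05 = 1.631·Km + 11.5, so (3.253 − 1.631)·Km = 11.5 − 6.05.
Km = 5.450/1.621 = 3.36 nM; then Vmax = 6.05(3.36+1.86)/1.86 = 17.0 μmol/min.

Km = 3.36 nM; Vmax = 17.0 μmol/min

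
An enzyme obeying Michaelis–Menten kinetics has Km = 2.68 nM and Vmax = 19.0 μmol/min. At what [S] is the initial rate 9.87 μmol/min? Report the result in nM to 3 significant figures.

2.90 nM

Rearranging v = Vmax[S]/(Km+[S]) gives [S] = Km·v/(Vmax − v).
[S] = 2.68 × 9.87 / (19.0 − 9.87) = 26.45/9.130 = 2.90 nM.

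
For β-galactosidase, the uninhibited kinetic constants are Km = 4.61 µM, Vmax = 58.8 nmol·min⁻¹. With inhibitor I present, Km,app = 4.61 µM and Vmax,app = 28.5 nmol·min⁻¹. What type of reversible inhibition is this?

Vmax decreases (58.8 → 28.5 nmol·min⁻¹) while Km is unchanged — pure noncompetitive inhibition.

noncompetitive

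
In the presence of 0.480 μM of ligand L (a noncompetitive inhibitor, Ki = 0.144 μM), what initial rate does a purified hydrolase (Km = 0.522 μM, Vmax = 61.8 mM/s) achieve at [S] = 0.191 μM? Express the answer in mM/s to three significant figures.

α = 1 + [I]/Ki = 1 + 0.480/0.144 = 4.333.
For a noncompetitive inhibitor, Vmax is reduced to Vmax/α while Km is unchanged: Km,app = 0.522 μM, Vmax,app = 14.3 mM/s.
v = Vmax,app·[S]/(Km,app + [S]) = 14.3 × 0.191/(0.522 + 0.191) = 3.82 mM/s.

3.82 mM/s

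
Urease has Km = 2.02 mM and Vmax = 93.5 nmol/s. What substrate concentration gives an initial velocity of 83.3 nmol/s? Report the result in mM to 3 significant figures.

The required fractional saturation is v/Vmax = 83.3/93.5 = 0.8909.
Then [S]/(Km+[S]) = 0.8909 ⇒ [S] = 2.02 × 0.8909/(1 − 0.8909) = 16.5 mM.

16.5 mM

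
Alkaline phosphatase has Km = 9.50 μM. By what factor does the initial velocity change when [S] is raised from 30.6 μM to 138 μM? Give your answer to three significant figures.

Since Vmax cancels, v₂/v₁ = [S]₂(Km+[S]₁) / [S]₁(Km+[S]₂).
= 138×(9.50+30.6) / (30.6×(9.50+138)) = 5534/4514 = 1.23.

1.23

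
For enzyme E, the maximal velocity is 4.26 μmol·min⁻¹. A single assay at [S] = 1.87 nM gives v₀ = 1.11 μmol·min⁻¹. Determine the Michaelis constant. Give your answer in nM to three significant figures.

5.31 nM

From v = Vmax[S]/(Km+[S]), Km = [S](Vmax − v)/v.
Km = 1.87 × (4.26 − 1.11) / 1.11 = 5.890/1.11 = 5.31 nM.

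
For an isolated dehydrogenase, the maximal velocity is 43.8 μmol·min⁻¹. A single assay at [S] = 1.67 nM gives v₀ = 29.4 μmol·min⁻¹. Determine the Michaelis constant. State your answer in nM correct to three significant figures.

0.818 nM

v/Vmax = 29.4/43.8 = 0.6712 = [S]/(Km+[S]).
So Km + [S] = [S]/0.6712 = 2.488 nM, giving Km = 2.488 − 1.67 = 0.818 nM.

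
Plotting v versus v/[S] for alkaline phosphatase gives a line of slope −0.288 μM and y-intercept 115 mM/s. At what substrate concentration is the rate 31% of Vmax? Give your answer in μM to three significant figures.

The Eadie–Hofstee slope gives Km = 0.288 μM (slope = −Km).
v/Vmax = [S]/(Km+[S]) = 0.31 ⇒ [S] = Km·0.31/(1−0.31) = 0.288 × 0.4493 = 0.129 μM.

0.129 μM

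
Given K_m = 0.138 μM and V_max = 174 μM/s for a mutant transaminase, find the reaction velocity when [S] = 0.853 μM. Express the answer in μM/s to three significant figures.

150 μM/s

v = Vmax·[S]/(Km + [S]) = 174 × 0.853 / (0.138 + 0.853)
  = 148.4 / 0.9910 = 150 μM/s.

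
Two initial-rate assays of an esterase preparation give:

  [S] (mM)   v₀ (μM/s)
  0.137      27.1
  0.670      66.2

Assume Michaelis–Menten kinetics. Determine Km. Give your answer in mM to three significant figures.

0.395 mM

From v = Vmax[S]/(Km+[S]), each point gives Vmax = v(Km+[S])/[S].
Equating: 27.1(Km+0.137)/0.137 = 66.2(Km+0.670)/0.670.
197.8·Km + 27.1 = 98.81·Km + 66.2, so (197.8 − 98.81)·Km = 66.2 − 27.1.
Km = 39.10/99.00 = 0.395 mM; then Vmax = 27.1(0.395+0.137)/0.137 = 105 μM/s.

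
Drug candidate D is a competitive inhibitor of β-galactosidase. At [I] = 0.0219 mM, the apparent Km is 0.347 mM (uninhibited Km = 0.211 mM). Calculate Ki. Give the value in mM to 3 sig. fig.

Competitive: Km,app = α·Km with α = 1 + [I]/Ki.
α = Km,app/Km = 0.347/0.211 = 1.645.
Since α = 1 + [I]/Ki, [I]/Ki = 1.645 − 1 = 0.6445 and Ki = 0.0219/0.6445 = 0.0340 mM.

0.0340 mM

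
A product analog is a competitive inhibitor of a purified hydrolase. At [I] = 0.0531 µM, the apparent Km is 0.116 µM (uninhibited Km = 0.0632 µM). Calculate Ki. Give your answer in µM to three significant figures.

0.0636 µM

Competitive: Km,app = α·Km with α = 1 + [I]/Ki.
α = Km,app/Km = 0.116/0.0632 = 1.835.
Ki = [I]/(α − 1) = 0.0531/0.8354 = 0.0636 µM.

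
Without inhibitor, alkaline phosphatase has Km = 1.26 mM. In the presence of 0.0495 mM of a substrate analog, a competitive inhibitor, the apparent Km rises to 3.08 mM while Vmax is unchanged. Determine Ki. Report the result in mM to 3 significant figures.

0.0343 mM

Competitive: Km,app = α·Km with α = 1 + [I]/Ki.
α = Km,app/Km = 3.08/1.26 = 2.444.
Since α = 1 + [I]/Ki, [I]/Ki = 2.444 − 1 = 1.444 and Ki = 0.0495/1.444 = 0.0343 mM.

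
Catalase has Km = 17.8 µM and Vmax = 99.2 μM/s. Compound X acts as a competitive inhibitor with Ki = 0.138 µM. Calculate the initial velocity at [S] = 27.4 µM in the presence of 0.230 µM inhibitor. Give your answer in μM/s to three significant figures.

α = 1 + [I]/Ki = 1 + 0.230/0.138 = 2.667.
For a competitive inhibitor, Vmax is unchanged and the apparent Km becomes α·Km: Km,app = 47.5 µM, Vmax,app = 99.2 μM/s.
v = Vmax,app·[S]/(Km,app + [S]) = 99.2 × 27.4/(47.5 + 27.4) = 36.3 μM/s.

36.3 μM/s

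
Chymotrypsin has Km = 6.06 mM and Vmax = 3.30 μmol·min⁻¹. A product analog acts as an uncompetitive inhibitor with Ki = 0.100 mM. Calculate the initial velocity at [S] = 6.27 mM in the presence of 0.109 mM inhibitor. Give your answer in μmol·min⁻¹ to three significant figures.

1.08 μmol·min⁻¹

α = 1 + [I]/Ki = 1 + 0.109/0.100 = 2.090.
For an uncompetitive inhibitor, both parameters are divided by α, giving Vmax/α and Km/α: Km,app = 2.90 mM, Vmax,app = 1.58 μmol·min⁻¹.
v = Vmax,app·[S]/(Km,app + [S]) = 1.58 × 6.27/(2.90 + 6.27) = 1.08 μmol·min⁻¹.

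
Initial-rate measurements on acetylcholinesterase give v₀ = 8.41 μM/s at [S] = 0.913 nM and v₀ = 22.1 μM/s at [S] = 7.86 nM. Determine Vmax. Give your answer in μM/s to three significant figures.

28.1 μM/s

In reciprocal form, 1/v = (Km/Vmax)·(1/[S]) + 1/Vmax. The two points give (1/[S], 1/v) = (1.095, 0.1189) and (0.1272, 0.04525).
Slope = (0.1189 − 0.04525)/(1.095 − 0.1272) = 0.07609; intercept = 0.1189 − 0.07609×1.095 = 0.03557.
Vmax = 1/intercept = 28.1 μM/s; Km = slope × Vmax = 0.07609 × 28.1 = 2.14 nM.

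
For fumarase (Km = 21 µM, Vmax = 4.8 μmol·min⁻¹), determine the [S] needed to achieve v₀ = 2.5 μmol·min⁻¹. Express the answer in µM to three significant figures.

22.8 µM

Rearranging v = Vmax[S]/(Km+[S]) gives [S] = Km·v/(Vmax − v).
[S] = 21 × 2.5 / (4.8 − 2.5) = 52.50/2.300 = 22.8 µM.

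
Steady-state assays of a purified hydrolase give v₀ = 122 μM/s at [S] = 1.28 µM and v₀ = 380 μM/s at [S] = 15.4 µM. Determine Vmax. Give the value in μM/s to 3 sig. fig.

470 μM/s

In reciprocal form, 1/v = (Km/Vmax)·(1/[S]) + 1/Vmax. The two points give (1/[S], 1/v) = (0.7812, 0.008197) and (0.06494, 0.002632).
Slope = (0.008197 − 0.002632)/(0.7812 − 0.06494) = 0.007769; intercept = 0.008197 − 0.007769×0.7812 = 0.002127.
Vmax = 1/intercept = 470 μM/s; Km = slope × Vmax = 0.007769 × 470 = 3.65 µM.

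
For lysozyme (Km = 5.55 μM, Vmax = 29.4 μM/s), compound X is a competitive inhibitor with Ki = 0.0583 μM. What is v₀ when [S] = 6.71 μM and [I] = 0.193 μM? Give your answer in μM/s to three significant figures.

6.44 μM/s

With α = 1 + [I]/Ki = 1 + 0.193/0.0583 = 4.310, the competitive rate law is v = Vmax[S] / (αKm + [S]).
v = 29.4×6.71 / (4.310×5.55 + 6.71) = 197.3/30.63 = 6.44 μM/s.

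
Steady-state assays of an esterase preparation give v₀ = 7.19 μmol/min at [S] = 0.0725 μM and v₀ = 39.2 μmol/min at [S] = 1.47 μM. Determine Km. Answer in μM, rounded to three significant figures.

In reciprocal form, 1/v = (Km/Vmax)·(1/[S]) + 1/Vmax. The two points give (1/[S], 1/v) = (13.79, 0.1391) and (0.6803, 0.02551).
Slope = (0.1391 − 0.02551)/(13.79 − 0.6803) = 0.008661; intercept = 0.1391 − 0.008661×13.79 = 0.01962.
Vmax = 1/intercept = 51.0 μmol/min; Km = slope × Vmax = 0.008661 × 51.0 = 0.441 μM.

0.441 μM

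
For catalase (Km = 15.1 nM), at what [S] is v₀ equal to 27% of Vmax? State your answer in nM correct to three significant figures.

v/Vmax = [S]/(Km+[S]) = 0.27, so [S] = Km·0.27/(1 − 0.27) = 15.1 × 0.3699.
[S] = 5.58 nM.

5.58 nM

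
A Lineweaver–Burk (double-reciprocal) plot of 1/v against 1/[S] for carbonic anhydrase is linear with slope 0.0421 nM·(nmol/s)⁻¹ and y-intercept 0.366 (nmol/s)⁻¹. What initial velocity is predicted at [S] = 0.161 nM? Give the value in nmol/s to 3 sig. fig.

The y-intercept is 1/Vmax, so Vmax = 1/0.366 = 2.73 nmol/s.
The slope is Km/Vmax, so Km = 0.0421 × 2.73 = 0.115 nM.
Then v = 2.73 × 0.161/(0.115 + 0.161) = 1.59 nmol/s.

1.59 nmol/s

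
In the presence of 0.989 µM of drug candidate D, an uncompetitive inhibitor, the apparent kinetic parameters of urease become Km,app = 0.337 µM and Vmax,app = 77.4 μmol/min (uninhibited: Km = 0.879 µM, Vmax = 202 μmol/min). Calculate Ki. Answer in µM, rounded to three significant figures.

0.614 µM

Uncompetitive: Vmax,app = Vmax/α (and Km,app = Km/α) with α = 1 + [I]/Ki.
α = Vmax/Vmax,app = 202/77.4 = 2.610.
Since α = 1 + [I]/Ki, [I]/Ki = 2.610 − 1 = 1.610 and Ki = 0.989/1.610 = 0.614 µM.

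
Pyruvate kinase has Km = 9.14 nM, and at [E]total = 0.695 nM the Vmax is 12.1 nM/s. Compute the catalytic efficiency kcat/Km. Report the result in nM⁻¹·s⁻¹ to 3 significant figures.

1.90 nM⁻¹·s⁻¹

kcat = Vmax/[E]total = 12.1/0.695 = 17.4 s⁻¹.
kcat/Km = 17.4/9.14 = 1.90 nM⁻¹·s⁻¹.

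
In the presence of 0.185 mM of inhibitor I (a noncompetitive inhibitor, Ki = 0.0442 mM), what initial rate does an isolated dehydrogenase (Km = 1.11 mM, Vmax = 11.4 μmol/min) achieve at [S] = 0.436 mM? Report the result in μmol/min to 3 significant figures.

α = 1 + [I]/Ki = 1 + 0.185/0.0442 = 5.186.
For a noncompetitive inhibitor, Vmax is reduced to Vmax/α while Km is unchanged: Km,app = 1.11 mM, Vmax,app = 2.20 μmol/min.
v = Vmax,app·[S]/(Km,app + [S]) = 2.20 × 0.436/(1.11 + 0.436) = 0.620 μmol/min.

0.620 μmol/min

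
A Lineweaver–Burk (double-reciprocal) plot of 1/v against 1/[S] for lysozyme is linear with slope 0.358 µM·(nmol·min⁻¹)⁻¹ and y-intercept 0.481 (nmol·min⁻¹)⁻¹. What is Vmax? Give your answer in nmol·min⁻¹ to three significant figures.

The y-intercept of a Lineweaver–Burk plot equals 1/Vmax, so Vmax = 1/0.481 = 2.08 nmol·min⁻¹.

2.08 nmol·min⁻¹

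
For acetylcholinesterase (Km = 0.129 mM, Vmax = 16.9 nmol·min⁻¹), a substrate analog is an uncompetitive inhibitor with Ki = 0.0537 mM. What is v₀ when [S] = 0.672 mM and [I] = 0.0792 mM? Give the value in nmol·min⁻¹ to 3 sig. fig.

6.34 nmol·min⁻¹

α = 1 + [I]/Ki = 1 + 0.0792/0.0537 = 2.475.
For an uncompetitive inhibitor, both parameters are divided by α, giving Vmax/α and Km/α: Km,app = 0.0521 mM, Vmax,app = 6.83 nmol·min⁻¹.
v = Vmax,app·[S]/(Km,app + [S]) = 6.83 × 0.672/(0.0521 + 0.672) = 6.34 nmol·min⁻¹.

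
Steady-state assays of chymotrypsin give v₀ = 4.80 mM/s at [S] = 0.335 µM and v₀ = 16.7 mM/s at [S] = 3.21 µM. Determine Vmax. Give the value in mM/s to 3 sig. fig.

23.5 mM/s

In reciprocal form, 1/v = (Km/Vmax)·(1/[S]) + 1/Vmax. The two points give (1/[S], 1/v) = (2.985, 0.2083) and (0.3115, 0.05988).
Slope = (0.2083 − 0.05988)/(2.985 − 0.3115) = 0.05553; intercept = 0.2083 − 0.05553×2.985 = 0.04258.
Vmax = 1/intercept = 23.5 mM/s; Km = slope × Vmax = 0.05553 × 23.5 = 1.30 µM.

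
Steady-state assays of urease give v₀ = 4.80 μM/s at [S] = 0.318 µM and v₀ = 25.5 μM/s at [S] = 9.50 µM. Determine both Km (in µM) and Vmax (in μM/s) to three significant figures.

In reciprocal form, 1/v = (Km/Vmax)·(1/[S]) + 1/Vmax. The two points give (1/[S], 1/v) = (3.145, 0.2083) and (0.1053, 0.03922).
Slope = (0.2083 − 0.03922)/(3.145 − 0.1053) = 0.05564; intercept = 0.2083 − 0.05564×3.145 = 0.03336.
Vmax = 1/intercept = 30.0 μM/s; Km = slope × Vmax = 0.05564 × 30.0 = 1.67 µM.

Km = 1.67 µM; Vmax = 30.0 μM/s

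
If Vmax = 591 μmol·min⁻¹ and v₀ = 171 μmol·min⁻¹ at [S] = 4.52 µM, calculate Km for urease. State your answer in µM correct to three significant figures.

From v = Vmax[S]/(Km+[S]), Km = [S](Vmax − v)/v.
Km = 4.52 × (591 − 171) / 171 = 1898/171 = 11.1 µM.

11.1 µM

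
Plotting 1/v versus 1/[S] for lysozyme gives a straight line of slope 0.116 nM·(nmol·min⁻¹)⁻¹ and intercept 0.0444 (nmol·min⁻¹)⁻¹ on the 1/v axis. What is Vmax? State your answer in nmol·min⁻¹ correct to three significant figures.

The y-intercept of a Lineweaver–Burk plot equals 1/Vmax, so Vmax = 1/0.0444 = 22.5 nmol·min⁻¹.

22.5 nmol·min⁻¹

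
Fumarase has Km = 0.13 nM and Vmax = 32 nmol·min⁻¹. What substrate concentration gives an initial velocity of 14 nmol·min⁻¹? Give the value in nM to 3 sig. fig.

0.101 nM

Rearranging v = Vmax[S]/(Km+[S]) gives [S] = Km·v/(Vmax − v).
[S] = 0.13 × 14 / (32 − 14) = 1.820/18.00 = 0.101 nM.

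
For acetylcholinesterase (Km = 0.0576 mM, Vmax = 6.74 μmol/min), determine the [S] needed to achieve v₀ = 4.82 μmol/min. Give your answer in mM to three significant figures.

The required fractional saturation is v/Vmax = 4.82/6.74 = 0.7151.
Then [S]/(Km+[S]) = 0.7151 ⇒ [S] = 0.0576 × 0.7151/(1 − 0.7151) = 0.145 mM.

0.145 mM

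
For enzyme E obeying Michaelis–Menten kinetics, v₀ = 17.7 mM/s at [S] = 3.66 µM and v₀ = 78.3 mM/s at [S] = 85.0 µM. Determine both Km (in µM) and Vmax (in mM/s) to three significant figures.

Km = 15.5 µM; Vmax = 92.6 mM/s

In reciprocal form, 1/v = (Km/Vmax)·(1/[S]) + 1/Vmax. The two points give (1/[S], 1/v) = (0.2732, 0.05650) and (0.01176, 0.01277).
Slope = (0.05650 − 0.01277)/(0.2732 − 0.01176) = 0.1672; intercept = 0.05650 − 0.1672×0.2732 = 0.01080.
Vmax = 1/intercept = 92.6 mM/s; Km = slope × Vmax = 0.1672 × 92.6 = 15.5 µM.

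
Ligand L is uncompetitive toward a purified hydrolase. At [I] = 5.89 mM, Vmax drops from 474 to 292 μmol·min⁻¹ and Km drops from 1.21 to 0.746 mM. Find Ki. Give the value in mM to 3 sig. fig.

Uncompetitive: Vmax,app = Vmax/α (and Km,app = Km/α) with α = 1 + [I]/Ki.
α = Vmax/Vmax,app = 474/292 = 1.623.
Since α = 1 + [I]/Ki, [I]/Ki = 1.623 − 1 = 0.6233 and Ki = 5.89/0.6233 = 9.45 mM.

9.45 mM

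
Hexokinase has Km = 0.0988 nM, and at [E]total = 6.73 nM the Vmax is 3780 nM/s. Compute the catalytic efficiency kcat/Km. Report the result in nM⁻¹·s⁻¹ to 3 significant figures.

kcat = Vmax/[E]total = 3780/6.73 = 562 s⁻¹.
kcat/Km = 562/0.0988 = 5680 nM⁻¹·s⁻¹.

5680 nM⁻¹·s⁻¹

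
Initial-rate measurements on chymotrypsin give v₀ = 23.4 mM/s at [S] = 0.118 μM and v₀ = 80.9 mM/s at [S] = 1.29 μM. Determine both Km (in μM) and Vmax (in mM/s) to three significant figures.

Km = 0.424 μM; Vmax = 107 mM/s

In reciprocal form, 1/v = (Km/Vmax)·(1/[S]) + 1/Vmax. The two points give (1/[S], 1/v) = (8.475, 0.04274) and (0.7752, 0.01236).
Slope = (0.04274 − 0.01236)/(8.475 − 0.7752) = 0.003945; intercept = 0.04274 − 0.003945×8.475 = 0.009303.
Vmax = 1/intercept = 107 mM/s; Km = slope × Vmax = 0.003945 × 107 = 0.424 μM.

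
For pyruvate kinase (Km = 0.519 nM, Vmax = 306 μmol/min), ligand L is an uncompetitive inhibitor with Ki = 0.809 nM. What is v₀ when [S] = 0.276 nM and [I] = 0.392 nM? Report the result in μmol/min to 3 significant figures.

90.9 μmol/min

α = 1 + [I]/Ki = 1 + 0.392/0.809 = 1.485.
For an uncompetitive inhibitor, both parameters are divided by α, giving Vmax/α and Km/α: Km,app = 0.350 nM, Vmax,app = 206 μmol/min.
v = Vmax,app·[S]/(Km,app + [S]) = 206 × 0.276/(0.350 + 0.276) = 90.9 μmol/min.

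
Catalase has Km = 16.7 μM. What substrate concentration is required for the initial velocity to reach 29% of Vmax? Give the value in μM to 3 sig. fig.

6.82 μM

v/Vmax = [S]/(Km+[S]) = 0.29, so [S] = Km·0.29/(1 − 0.29) = 16.7 × 0.4085.
[S] = 6.82 μM.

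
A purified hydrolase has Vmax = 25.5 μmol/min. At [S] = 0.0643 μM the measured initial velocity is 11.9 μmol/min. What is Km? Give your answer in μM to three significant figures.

From v = Vmax[S]/(Km+[S]), Km = [S](Vmax − v)/v.
Km = 0.0643 × (25.5 − 11.9) / 11.9 = 0.8745/11.9 = 0.0735 μM.

0.0735 μM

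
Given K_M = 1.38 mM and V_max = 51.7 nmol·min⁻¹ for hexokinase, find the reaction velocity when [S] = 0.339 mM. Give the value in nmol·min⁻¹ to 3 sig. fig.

10.2 nmol·min⁻¹

v = Vmax·[S]/(Km + [S]) = 51.7 × 0.339 / (1.38 + 0.339)
  = 17.53 / 1.719 = 10.2 nmol·min⁻¹.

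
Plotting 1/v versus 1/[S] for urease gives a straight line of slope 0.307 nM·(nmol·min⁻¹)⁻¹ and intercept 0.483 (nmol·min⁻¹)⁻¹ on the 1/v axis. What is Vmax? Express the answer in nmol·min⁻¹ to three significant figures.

The y-intercept of a Lineweaver–Burk plot equals 1/Vmax, so Vmax = 1/0.483 = 2.07 nmol·min⁻¹.

2.07 nmol·min⁻¹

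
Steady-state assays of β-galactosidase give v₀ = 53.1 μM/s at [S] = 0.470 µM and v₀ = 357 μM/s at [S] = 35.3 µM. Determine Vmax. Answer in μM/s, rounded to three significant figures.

387 μM/s

From v = Vmax[S]/(Km+[S]), each point gives Vmax = v(Km+[S])/[S].
Equating: 53.1(Km+0.470)/0.470 = 357(Km+35.3)/35.3.
113.0·Km + 53.1 = 10.11·Km + 357, so (113.0 − 10.11)·Km = 357 − 53.1.
Km = 303.9/102.9 = 2.95 µM; then Vmax = 53.1(2.95+0.470)/0.470 = 387 μM/s.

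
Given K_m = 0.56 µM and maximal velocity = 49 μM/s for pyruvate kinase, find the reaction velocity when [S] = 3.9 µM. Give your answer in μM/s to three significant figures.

[S]/(Km+[S]) = 3.9/4.460 = 0.8744, the fractional saturation.
v = 0.8744 × Vmax = 0.8744 × 49 = 42.8 μM/s.

42.8 μM/s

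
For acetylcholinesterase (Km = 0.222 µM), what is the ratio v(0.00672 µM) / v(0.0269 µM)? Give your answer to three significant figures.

Since Vmax cancels, v₂/v₁ = [S]₂(Km+[S]₁) / [S]₁(Km+[S]₂).
= 0.00672×(0.222+0.0269) / (0.0269×(0.222+0.00672)) = 0.001673/0.006153 = 0.272.

0.272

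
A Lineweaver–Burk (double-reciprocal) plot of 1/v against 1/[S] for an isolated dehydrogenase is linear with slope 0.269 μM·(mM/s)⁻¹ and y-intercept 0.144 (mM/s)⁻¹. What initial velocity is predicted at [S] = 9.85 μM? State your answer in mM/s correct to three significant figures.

The y-intercept is 1/Vmax, so Vmax = 1/0.144 = 6.94 mM/s.
The slope is Km/Vmax, so Km = 0.269 × 6.94 = 1.87 μM.
Then v = 6.94 × 9.85/(1.87 + 9.85) = 5.84 mM/s.

5.84 mM/s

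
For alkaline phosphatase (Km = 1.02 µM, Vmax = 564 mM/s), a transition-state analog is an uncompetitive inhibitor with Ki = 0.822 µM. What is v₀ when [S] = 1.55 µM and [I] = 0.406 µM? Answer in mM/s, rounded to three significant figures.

262 mM/s

α = 1 + [I]/Ki = 1 + 0.406/0.822 = 1.494.
For an uncompetitive inhibitor, both parameters are divided by α, giving Vmax/α and Km/α: Km,app = 0.683 µM, Vmax,app = 378 mM/s.
v = Vmax,app·[S]/(Km,app + [S]) = 378 × 1.55/(0.683 + 1.55) = 262 mM/s.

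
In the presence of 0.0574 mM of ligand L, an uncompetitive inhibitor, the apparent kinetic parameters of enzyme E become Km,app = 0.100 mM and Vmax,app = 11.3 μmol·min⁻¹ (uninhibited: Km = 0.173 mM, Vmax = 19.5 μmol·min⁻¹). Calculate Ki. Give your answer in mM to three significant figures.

Uncompetitive: Vmax,app = Vmax/α (and Km,app = Km/α) with α = 1 + [I]/Ki.
α = Vmax/Vmax,app = 19.5/11.3 = 1.726.
Ki = [I]/(α − 1) = 0.0574/0.7257 = 0.0791 mM.

0.0791 mM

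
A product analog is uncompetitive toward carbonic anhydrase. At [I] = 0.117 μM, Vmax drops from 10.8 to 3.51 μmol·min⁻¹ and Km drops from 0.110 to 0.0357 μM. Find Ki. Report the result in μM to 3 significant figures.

0.0563 μM

Uncompetitive: Vmax,app = Vmax/α (and Km,app = Km/α) with α = 1 + [I]/Ki.
α = Vmax/Vmax,app = 10.8/3.51 = 3.077.
Since α = 1 + [I]/Ki, [I]/Ki = 3.077 − 1 = 2.077 and Ki = 0.117/2.077 = 0.0563 μM.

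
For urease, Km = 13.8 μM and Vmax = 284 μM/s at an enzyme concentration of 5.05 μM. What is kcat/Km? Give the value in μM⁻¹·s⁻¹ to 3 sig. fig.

kcat = Vmax/[E]total = 284/5.05 = 56.2 s⁻¹.
kcat/Km = 56.2/13.8 = 4.08 μM⁻¹·s⁻¹.

4.08 μM⁻¹·s⁻¹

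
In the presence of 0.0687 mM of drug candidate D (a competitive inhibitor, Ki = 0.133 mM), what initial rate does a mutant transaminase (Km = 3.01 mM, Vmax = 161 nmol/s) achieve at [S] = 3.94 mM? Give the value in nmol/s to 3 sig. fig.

74.6 nmol/s

With α = 1 + [I]/Ki = 1 + 0.0687/0.133 = 1.517, the competitive rate law is v = Vmax[S] / (αKm + [S]).
v = 161×3.94 / (1.517×3.01 + 3.94) = 634.3/8.505 = 74.6 nmol/s.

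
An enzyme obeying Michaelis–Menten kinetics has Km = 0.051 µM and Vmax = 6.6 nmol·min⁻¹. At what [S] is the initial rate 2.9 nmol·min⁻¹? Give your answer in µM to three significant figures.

The required fractional saturation is v/Vmax = 2.9/6.6 = 0.4394.
Then [S]/(Km+[S]) = 0.4394 ⇒ [S] = 0.051 × 0.4394/(1 − 0.4394) = 0.0400 µM.

0.0400 µM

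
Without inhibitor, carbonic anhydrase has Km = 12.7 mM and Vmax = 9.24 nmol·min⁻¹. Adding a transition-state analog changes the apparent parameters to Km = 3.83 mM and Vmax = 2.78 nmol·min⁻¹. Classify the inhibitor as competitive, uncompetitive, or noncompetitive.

Both Km and Vmax decrease by the same factor (~3.32-fold) — characteristic of uncompetitive inhibition.

uncompetitive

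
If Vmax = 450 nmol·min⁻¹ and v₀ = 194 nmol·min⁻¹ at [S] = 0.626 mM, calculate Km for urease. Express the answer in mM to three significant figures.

0.826 mM

v/Vmax = 194/450 = 0.4311 = [S]/(Km+[S]).
So Km + [S] = [S]/0.4311 = 1.452 mM, giving Km = 1.452 − 0.626 = 0.826 mM.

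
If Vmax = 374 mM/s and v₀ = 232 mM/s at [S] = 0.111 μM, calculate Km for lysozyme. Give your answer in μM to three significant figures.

0.0679 μM

v/Vmax = 232/374 = 0.6203 = [S]/(Km+[S]).
So Km + [S] = [S]/0.6203 = 0.1789 μM, giving Km = 0.1789 − 0.111 = 0.0679 μM.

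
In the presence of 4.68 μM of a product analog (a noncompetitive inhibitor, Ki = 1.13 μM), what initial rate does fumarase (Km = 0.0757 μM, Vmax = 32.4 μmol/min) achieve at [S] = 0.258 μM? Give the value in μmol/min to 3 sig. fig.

With α = 1 + [I]/Ki = 1 + 4.68/1.13 = 5.142, the noncompetitive rate law is v = (Vmax/α)·[S] / (Km + [S]).
v = (32.4/5.142)×0.258 / (0.0757 + 0.258) = 1.626/0.3337 = 4.87 μmol/min.

4.87 μmol/min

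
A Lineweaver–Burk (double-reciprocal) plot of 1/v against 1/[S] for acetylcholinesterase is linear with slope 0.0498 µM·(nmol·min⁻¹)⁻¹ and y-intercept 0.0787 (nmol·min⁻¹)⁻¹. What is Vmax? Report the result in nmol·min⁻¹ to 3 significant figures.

12.7 nmol·min⁻¹

The y-intercept of a Lineweaver–Burk plot equals 1/Vmax, so Vmax = 1/0.0787 = 12.7 nmol·min⁻¹.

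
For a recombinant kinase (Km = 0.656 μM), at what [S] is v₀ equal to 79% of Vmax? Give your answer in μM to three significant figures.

2.47 μM

v/Vmax = [S]/(Km+[S]) = 0.79, so [S] = Km·0.79/(1 − 0.79) = 0.656 × 3.762.
[S] = 2.47 μM.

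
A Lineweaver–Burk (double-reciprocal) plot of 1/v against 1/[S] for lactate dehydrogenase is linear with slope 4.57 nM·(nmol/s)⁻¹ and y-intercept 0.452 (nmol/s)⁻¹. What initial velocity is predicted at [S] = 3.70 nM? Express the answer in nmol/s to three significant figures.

The y-intercept is 1/Vmax, so Vmax = 1/0.452 = 2.21 nmol/s.
The slope is Km/Vmax, so Km = 4.57 × 2.21 = 10.1 nM.
Then v = 2.21 × 3.70/(10.1 + 3.70) = 0.593 nmol/s.

0.593 nmol/s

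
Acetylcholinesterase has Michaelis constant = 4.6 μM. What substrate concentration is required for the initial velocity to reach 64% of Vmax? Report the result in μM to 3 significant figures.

v/Vmax = [S]/(Km+[S]) = 0.64, so [S] = Km·0.64/(1 − 0.64) = 4.6 × 1.778.
[S] = 8.18 μM.

8.18 μM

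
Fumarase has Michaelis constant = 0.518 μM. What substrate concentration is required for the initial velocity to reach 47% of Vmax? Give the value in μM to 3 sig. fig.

0.459 μM

v/Vmax = [S]/(Km+[S]) = 0.47, so [S] = Km·0.47/(1 − 0.47) = 0.518 × 0.8868.
[S] = 0.459 μM.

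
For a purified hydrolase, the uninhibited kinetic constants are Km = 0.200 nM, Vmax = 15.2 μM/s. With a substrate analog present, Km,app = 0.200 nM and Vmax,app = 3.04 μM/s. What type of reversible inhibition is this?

noncompetitive

Vmax decreases (15.2 → 3.04 μM/s) while Km is unchanged — pure noncompetitive inhibition.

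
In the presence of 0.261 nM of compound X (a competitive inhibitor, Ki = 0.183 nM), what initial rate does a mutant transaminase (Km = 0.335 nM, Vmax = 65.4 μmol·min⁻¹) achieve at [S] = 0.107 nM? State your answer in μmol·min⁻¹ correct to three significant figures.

With α = 1 + [I]/Ki = 1 + 0.261/0.183 = 2.426, the competitive rate law is v = Vmax[S] / (αKm + [S]).
v = 65.4×0.107 / (2.426×0.335 + 0.107) = 6.998/0.9198 = 7.61 μmol·min⁻¹.

7.61 μmol·min⁻¹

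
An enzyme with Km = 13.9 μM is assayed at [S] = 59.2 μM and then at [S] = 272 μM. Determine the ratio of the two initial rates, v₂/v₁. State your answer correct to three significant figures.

1.17

The fractional saturations are [S]/(Km+[S]) = 59.2/73.10 = 0.8098 and 272/285.9 = 0.9514.
v₂/v₁ is just their ratio: 0.9514/0.8098 = 1.17.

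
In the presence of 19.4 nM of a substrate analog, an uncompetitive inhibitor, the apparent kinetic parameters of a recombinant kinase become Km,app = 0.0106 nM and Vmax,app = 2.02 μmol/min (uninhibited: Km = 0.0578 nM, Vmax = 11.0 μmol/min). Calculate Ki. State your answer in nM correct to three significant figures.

4.36 nM

Uncompetitive: Vmax,app = Vmax/α (and Km,app = Km/α) with α = 1 + [I]/Ki.
α = Vmax/Vmax,app = 11.0/2.02 = 5.446.
Since α = 1 + [I]/Ki, [I]/Ki = 5.446 − 1 = 4.446 and Ki = 19.4/4.446 = 4.36 nM.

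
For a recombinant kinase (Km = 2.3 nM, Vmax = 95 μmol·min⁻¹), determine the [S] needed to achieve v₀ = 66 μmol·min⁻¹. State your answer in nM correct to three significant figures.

Rearranging v = Vmax[S]/(Km+[S]) gives [S] = Km·v/(Vmax − v).
[S] = 2.3 × 66 / (95 − 66) = 151.8/29.00 = 5.23 nM.

5.23 nM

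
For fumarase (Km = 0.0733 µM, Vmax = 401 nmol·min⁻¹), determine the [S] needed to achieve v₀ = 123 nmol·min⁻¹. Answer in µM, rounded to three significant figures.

The required fractional saturation is v/Vmax = 123/401 = 0.3067.
Then [S]/(Km+[S]) = 0.3067 ⇒ [S] = 0.0733 × 0.3067/(1 − 0.3067) = 0.0324 µM.

0.0324 µM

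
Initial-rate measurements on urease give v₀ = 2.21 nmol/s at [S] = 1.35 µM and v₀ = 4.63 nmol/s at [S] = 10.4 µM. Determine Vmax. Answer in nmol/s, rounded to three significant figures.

5.53 nmol/s

In reciprocal form, 1/v = (Km/Vmax)·(1/[S]) + 1/Vmax. The two points give (1/[S], 1/v) = (0.7407, 0.4525) and (0.09615, 0.2160).
Slope = (0.4525 − 0.2160)/(0.7407 − 0.09615) = 0.3669; intercept = 0.4525 − 0.3669×0.7407 = 0.1807.
Vmax = 1/intercept = 5.53 nmol/s; Km = slope × Vmax = 0.3669 × 5.53 = 2.03 µM.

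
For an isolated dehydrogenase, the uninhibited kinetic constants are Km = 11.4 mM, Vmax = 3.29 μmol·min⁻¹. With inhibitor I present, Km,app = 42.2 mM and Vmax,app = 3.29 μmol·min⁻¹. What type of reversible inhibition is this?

competitive

Km increases (11.4 → 42.2 mM) while Vmax is unchanged — the hallmark of competitive inhibition.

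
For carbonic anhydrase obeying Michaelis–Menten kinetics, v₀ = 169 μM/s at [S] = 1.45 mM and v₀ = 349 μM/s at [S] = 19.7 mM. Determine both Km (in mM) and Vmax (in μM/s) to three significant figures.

Km = 1.82 mM; Vmax = 381 μM/s

In reciprocal form, 1/v = (Km/Vmax)·(1/[S]) + 1/Vmax. The two points give (1/[S], 1/v) = (0.6897, 0.005917) and (0.05076, 0.002865).
Slope = (0.005917 − 0.002865)/(0.6897 − 0.05076) = 0.004777; intercept = 0.005917 − 0.004777×0.6897 = 0.002623.
Vmax = 1/intercept = 381 μM/s; Km = slope × Vmax = 0.004777 × 381 = 1.82 mM.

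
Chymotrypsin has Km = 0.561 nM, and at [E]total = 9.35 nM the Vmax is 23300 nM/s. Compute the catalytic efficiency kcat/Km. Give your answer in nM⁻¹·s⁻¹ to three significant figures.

kcat = Vmax/[E]total = 23300/9.35 = 2490 s⁻¹.
kcat/Km = 2490/0.561 = 4440 nM⁻¹·s⁻¹.

4440 nM⁻¹·s⁻¹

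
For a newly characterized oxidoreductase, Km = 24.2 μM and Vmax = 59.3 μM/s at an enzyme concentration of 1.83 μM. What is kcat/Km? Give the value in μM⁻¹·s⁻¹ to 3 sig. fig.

kcat = Vmax/[E]total = 59.3/1.83 = 32.4 s⁻¹.
kcat/Km = 32.4/24.2 = 1.34 μM⁻¹·s⁻¹.

1.34 μM⁻¹·s⁻¹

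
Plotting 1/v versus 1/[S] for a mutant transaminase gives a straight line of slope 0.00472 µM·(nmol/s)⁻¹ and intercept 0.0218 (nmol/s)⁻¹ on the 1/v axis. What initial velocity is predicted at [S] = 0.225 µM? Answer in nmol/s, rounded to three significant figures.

The y-intercept is 1/Vmax, so Vmax = 1/0.0218 = 45.9 nmol/s.
The slope is Km/Vmax, so Km = 0.00472 × 45.9 = 0.217 µM.
Then v = 45.9 × 0.225/(0.217 + 0.225) = 23.4 nmol/s.

23.4 nmol/s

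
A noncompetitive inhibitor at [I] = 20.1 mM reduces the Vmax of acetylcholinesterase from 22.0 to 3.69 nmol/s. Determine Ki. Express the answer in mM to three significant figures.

4.05 mM

Noncompetitive: Vmax,app = Vmax/α with α = 1 + [I]/Ki.
α = Vmax/Vmax,app = 22.0/3.69 = 5.962.
Since α = 1 + [I]/Ki, [I]/Ki = 5.962 − 1 = 4.962 and Ki = 20.1/4.962 = 4.05 mM.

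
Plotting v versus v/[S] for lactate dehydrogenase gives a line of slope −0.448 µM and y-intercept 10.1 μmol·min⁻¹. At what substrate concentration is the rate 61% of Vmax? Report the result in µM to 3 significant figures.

The Eadie–Hofstee slope gives Km = 0.448 µM (slope = −Km).
v/Vmax = [S]/(Km+[S]) = 0.61 ⇒ [S] = Km·0.61/(1−0.61) = 0.448 × 1.564 = 0.701 µM.

0.701 µM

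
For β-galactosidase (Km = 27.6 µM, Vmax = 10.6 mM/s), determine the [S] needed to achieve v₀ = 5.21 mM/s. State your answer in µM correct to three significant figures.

26.7 µM

Rearranging v = Vmax[S]/(Km+[S]) gives [S] = Km·v/(Vmax − v).
[S] = 27.6 × 5.21 / (10.6 − 5.21) = 143.8/5.390 = 26.7 µM.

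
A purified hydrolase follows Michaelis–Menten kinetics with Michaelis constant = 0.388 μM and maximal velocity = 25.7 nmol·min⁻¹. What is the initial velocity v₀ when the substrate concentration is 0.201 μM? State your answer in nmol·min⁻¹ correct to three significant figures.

v = Vmax·[S]/(Km + [S]) = 25.7 × 0.201 / (0.388 + 0.201)
  = 5.166 / 0.5890 = 8.77 nmol·min⁻¹.

8.77 nmol·min⁻¹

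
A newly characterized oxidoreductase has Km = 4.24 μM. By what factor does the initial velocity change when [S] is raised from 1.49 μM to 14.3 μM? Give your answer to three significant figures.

Since Vmax cancels, v₂/v₁ = [S]₂(Km+[S]₁) / [S]₁(Km+[S]₂).
= 14.3×(4.24+1.49) / (1.49×(4.24+14.3)) = 81.94/27.62 = 2.97.

2.97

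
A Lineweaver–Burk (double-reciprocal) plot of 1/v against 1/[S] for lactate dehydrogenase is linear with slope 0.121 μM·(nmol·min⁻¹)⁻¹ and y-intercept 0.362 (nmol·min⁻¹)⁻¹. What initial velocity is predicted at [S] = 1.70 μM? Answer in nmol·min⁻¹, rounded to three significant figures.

2.31 nmol·min⁻¹

The y-intercept is 1/Vmax, so Vmax = 1/0.362 = 2.76 nmol·min⁻¹.
The slope is Km/Vmax, so Km = 0.121 × 2.76 = 0.334 μM.
Then v = 2.76 × 1.70/(0.334 + 1.70) = 2.31 nmol·min⁻¹.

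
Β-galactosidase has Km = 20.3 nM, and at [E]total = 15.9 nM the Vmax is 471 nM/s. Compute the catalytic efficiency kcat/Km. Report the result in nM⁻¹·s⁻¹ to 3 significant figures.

kcat = Vmax/[E]total = 471/15.9 = 29.6 s⁻¹.
kcat/Km = 29.6/20.3 = 1.46 nM⁻¹·s⁻¹.

1.46 nM⁻¹·s⁻¹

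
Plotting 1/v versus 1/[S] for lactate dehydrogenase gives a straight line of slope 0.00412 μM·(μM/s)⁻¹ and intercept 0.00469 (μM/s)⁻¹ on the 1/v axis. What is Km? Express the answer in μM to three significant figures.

y-intercept = 1/Vmax ⇒ Vmax = 213 μM/s; slope = Km/Vmax ⇒ Km = slope × Vmax.
Km = 0.00412 × 213 = 0.878 μM.

0.878 μM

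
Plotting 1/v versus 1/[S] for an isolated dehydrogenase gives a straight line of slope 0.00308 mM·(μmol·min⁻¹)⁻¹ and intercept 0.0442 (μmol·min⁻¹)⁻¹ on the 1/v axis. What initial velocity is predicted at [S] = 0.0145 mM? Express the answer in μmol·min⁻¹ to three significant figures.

3.90 μmol·min⁻¹

The y-intercept is 1/Vmax, so Vmax = 1/0.0442 = 22.6 μmol·min⁻¹.
The slope is Km/Vmax, so Km = 0.00308 × 22.6 = 0.0697 mM.
Then v = 22.6 × 0.0145/(0.0697 + 0.0145) = 3.90 μmol·min⁻¹.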